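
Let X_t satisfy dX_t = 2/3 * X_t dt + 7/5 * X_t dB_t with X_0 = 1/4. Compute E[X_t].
E[X_t] = exp(2*t/3)/4

For GBM dX = mu X dt + sigma X dB with X_0 = x_0, apply Itô to Y = log X: dY = (mu - sigma^2/2) dt + sigma dB, so Y_t = log(x_0) + (mu - sigma^2/2) t + sigma B_t and hence X_t = x_0 * exp((mu - sigma^2/2) t + sigma B_t).
With mu = 2/3, sigma = 7/5, x_0 = 1/4, this gives:
  X_t = 1/4 * exp((-47/150) * t + (7/5) * B_t).
Since sigma*B_t ~ Normal(0, sigma^2 t), E[exp(sigma*B_t)] = exp(sigma^2 t / 2); so E[X_t] = x_0 * exp((mu - sigma^2/2) t) * exp(sigma^2 t / 2) = x_0 * exp(mu t) = exp(2*t/3)/4.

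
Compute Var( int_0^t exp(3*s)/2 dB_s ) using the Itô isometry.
Var = exp(6*t)/24 - 1/24

The Itô integral of a deterministic integrand f(s) has mean 0 because each increment f(s) * (B_{s+ds} - B_s) has mean 0. By the Itô isometry:
  Var( int_0^t f(s) dB_s ) = E[ (int_0^t f(s) dB_s)^2 ] = int_0^t f(s)^2 ds.
Here f(s) = exp(3*s)/2, so f(s)^2 = exp(6*s)/4. Integrate:
  int_0^t (exp(6*s)/4) ds = exp(6*t)/24 - 1/24.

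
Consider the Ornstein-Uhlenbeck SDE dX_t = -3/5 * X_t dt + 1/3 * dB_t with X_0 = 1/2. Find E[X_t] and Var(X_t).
E[X_t] = exp(-3*t/5)/2; Var(X_t) = 5/54 - 5*exp(-6*t/5)/54

The OU SDE dX = -theta X dt + sigma dB admits the integrating factor exp(theta t): d(exp(theta t) X_t) = sigma exp(theta t) dB_t. Integrating from 0 to t:
  X_t = x_0 * exp(-theta t) + sigma * int_0^t exp(-theta (t-s)) dB_s.
The Itô integral has mean 0 and (by the Itô isometry) variance sigma^2 * int_0^t exp(-2 theta (t - s)) ds = sigma^2 * (1 - exp(-2 theta t)) / (2 theta).
With theta = 3/5, sigma = 1/3, x_0 = 1/2:
  E[X_t] = 1/2 * exp(-3/5 t) = exp(-3*t/5)/2
  Var(X_t) = (1/3)^2 * (1 - exp(-2*3/5 t)) / (2 * 3/5) = 5/54 - 5*exp(-6*t/5)/54.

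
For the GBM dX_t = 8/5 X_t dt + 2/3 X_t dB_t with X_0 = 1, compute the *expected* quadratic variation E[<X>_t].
E[<X>_t] = 5*exp(164*t/45)/41 - 5/41

<X>_t = int_0^t ((2/3) * X_s)^2 ds. Taking expectation inside the integral: E[<X>_t] = (2/3)^2 * int_0^t E[X_s^2] ds. For GBM, E[X_s^2] = x_0^2 * exp((2 mu + sigma^2) s). Integrating:
  E[<X>_t] = (2/3)^2 * 1^2 * (exp((2*(8/5) + (2/3)^2) t) - 1) / (2*(8/5) + (2/3)^2)
           = (2/3)^2 * 1^2 * (exp((164/45) t) - 1) / (164/45) = 5*exp(164*t/45)/41 - 5/41.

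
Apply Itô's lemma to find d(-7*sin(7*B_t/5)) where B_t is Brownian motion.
d(-7*sin(7*B_t/5)) = (343*sin(7*B_t/5)/50) dt + (-49*cos(7*B_t/5)/5) dB_t

Itô's formula for f(B_t) gives d f(B_t) = f'(B_t) dB_t + (1/2) f''(B_t) dt. Compute derivatives of f(x) = -7*sin(7*x/5):
  f'(x)  = -49*cos(7*x/5)/5
  f''(x) = 343*sin(7*x/5)/25
Substitute x = B_t and multiply the f'' term by 1/2:
  drift     = (1/2) * (343*sin(7*x/5)/25) evaluated at B_t = 343*sin(7*B_t/5)/50
  diffusion = (-49*cos(7*x/5)/5) evaluated at B_t = -49*cos(7*B_t/5)/5
Therefore d(-7*sin(7*B_t/5)) = (343*sin(7*B_t/5)/50) dt + (-49*cos(7*B_t/5)/5) dB_t.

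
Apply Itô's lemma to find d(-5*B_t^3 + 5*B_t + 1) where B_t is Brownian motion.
d(-5*B_t^3 + 5*B_t + 1) = (-15*B_t) dt + (5 - 15*B_t^2) dB_t

Itô's formula for f(B_t) gives d f(B_t) = f'(B_t) dB_t + (1/2) f''(B_t) dt. Compute derivatives of f(x) = -5*x^3 + 5*x + 1:
  f'(x)  = 5 - 15*x^2
  f''(x) = -30*x
Substitute x = B_t and multiply the f'' term by 1/2:
  drift     = (1/2) * (-30*x) evaluated at B_t = -15*B_t
  diffusion = (5 - 15*x^2) evaluated at B_t = 5 - 15*B_t^2
Therefore d(-5*B_t^3 + 5*B_t + 1) = (-15*B_t) dt + (5 - 15*B_t^2) dB_t.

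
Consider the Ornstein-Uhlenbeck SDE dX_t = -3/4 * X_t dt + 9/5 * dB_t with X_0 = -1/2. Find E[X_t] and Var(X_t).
E[X_t] = -exp(-3*t/4)/2; Var(X_t) = 54/25 - 54*exp(-3*t/2)/25

The OU SDE dX = -theta X dt + sigma dB admits the integrating factor exp(theta t): d(exp(theta t) X_t) = sigma exp(theta t) dB_t. Integrating from 0 to t:
  X_t = x_0 * exp(-theta t) + sigma * int_0^t exp(-theta (t-s)) dB_s.
The Itô integral has mean 0 and (by the Itô isometry) variance sigma^2 * int_0^t exp(-2 theta (t - s)) ds = sigma^2 * (1 - exp(-2 theta t)) / (2 theta).
With theta = 3/4, sigma = 9/5, x_0 = -1/2:
  E[X_t] = -1/2 * exp(-3/4 t) = -exp(-3*t/4)/2
  Var(X_t) = (9/5)^2 * (1 - exp(-2*3/4 t)) / (2 * 3/4) = 54/25 - 54*exp(-3*t/2)/25.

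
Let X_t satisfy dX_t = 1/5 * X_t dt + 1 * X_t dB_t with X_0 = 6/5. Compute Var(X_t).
Var(X_t) = 36*(exp(t) - 1)*exp(2*t/5)/25

For GBM dX = mu X dt + sigma X dB with X_0 = x_0, apply Itô to Y = log X: dY = (mu - sigma^2/2) dt + sigma dB, so Y_t = log(x_0) + (mu - sigma^2/2) t + sigma B_t and hence X_t = x_0 * exp((mu - sigma^2/2) t + sigma B_t).
With mu = 1/5, sigma = 1, x_0 = 6/5, this gives:
  X_t = 6/5 * exp((-3/10) * t + (1) * B_t).
Since sigma*B_t ~ Normal(0, sigma^2 t), E[exp(sigma*B_t)] = exp(sigma^2 t / 2); so E[X_t] = x_0 * exp((mu - sigma^2/2) t) * exp(sigma^2 t / 2) = x_0 * exp(mu t) = 6*exp(t/5)/5.
Var(X_t) = E[X_t^2] - (E[X_t])^2 = x_0^2 * exp(2 mu t) * (exp(sigma^2 t) - 1) = 36*(exp(t) - 1)*exp(2*t/5)/25.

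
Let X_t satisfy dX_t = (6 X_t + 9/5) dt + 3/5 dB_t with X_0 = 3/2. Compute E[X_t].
E[X_t] = 9*exp(6*t)/5 - 3/10

Taking expectations and using E[dB_t] = 0, the mean m(t) = E[X_t] satisfies the ODE m'(t) = a m(t) + b with m(0) = x_0. With a = 6, b = 9/5, x_0 = 3/2, the solution is
  m(t) = x_0 * exp(a t) + (b/a) * (exp(a t) - 1)
       = (3/2) * exp(6 t) + ((9/5)/6) * (exp(6 t) - 1)
       = 9*exp(6*t)/5 - 3/10.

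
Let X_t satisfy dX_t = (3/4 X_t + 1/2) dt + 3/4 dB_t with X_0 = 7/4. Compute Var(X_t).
Var(X_t) = 3*exp(3*t/2)/8 - 3/8

The variance V(t) = Var(X_t) satisfies V'(t) = 2 a V(t) + c^2 with V(0) = 0 (drift coefficient is linear in X, diffusion is constant). With a = 3/4, c = 3/4, the solution is
  V(t) = (c^2 / (2 a)) * (exp(2 a t) - 1)
       = ((3/4)^2 / (2*(3/4))) * (exp((3/2) t) - 1)
       = 3*exp(3*t/2)/8 - 3/8.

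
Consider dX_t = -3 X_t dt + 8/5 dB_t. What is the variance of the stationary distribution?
lim Var(X_t) = 32/75

The OU SDE dX = -theta X dt + sigma dB admits the integrating factor exp(theta t): d(exp(theta t) X_t) = sigma exp(theta t) dB_t. Integrating from 0 to t gives X_t = x_0 * exp(-theta t) + sigma * int_0^t exp(-theta (t-s)) dB_s for any initial x_0. The Itô integral has variance (by the Itô isometry) sigma^2 * int_0^t exp(-2 theta (t - s)) ds = sigma^2 * (1 - exp(-2 theta t)) / (2 theta), independent of x_0.
With theta = 3, sigma = 8/5:
  Var(X_t) = (8/5)^2 * (1 - exp(-2*3 t)) / (2 * 3) = 32/75 - 32*exp(-6*t)/75.
As t -> infinity, exp(-2*3 t) -> 0, so the stationary variance is sigma^2 / (2 theta) = 32/75.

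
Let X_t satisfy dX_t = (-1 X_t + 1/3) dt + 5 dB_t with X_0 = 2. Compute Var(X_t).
Var(X_t) = 25/2 - 25*exp(-2*t)/2

The variance V(t) = Var(X_t) satisfies V'(t) = 2 a V(t) + c^2 with V(0) = 0 (drift coefficient is linear in X, diffusion is constant). With a = -1, c = 5, the solution is
  V(t) = (c^2 / (2 a)) * (exp(2 a t) - 1)
       = (5^2 / (2*(-1))) * (exp((-2) t) - 1)
       = 25/2 - 25*exp(-2*t)/2.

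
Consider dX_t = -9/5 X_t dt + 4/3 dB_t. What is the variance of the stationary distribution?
lim Var(X_t) = 40/81

The OU SDE dX = -theta X dt + sigma dB admits the integrating factor exp(theta t): d(exp(theta t) X_t) = sigma exp(theta t) dB_t. Integrating from 0 to t gives X_t = x_0 * exp(-theta t) + sigma * int_0^t exp(-theta (t-s)) dB_s for any initial x_0. The Itô integral has variance (by the Itô isometry) sigma^2 * int_0^t exp(-2 theta (t - s)) ds = sigma^2 * (1 - exp(-2 theta t)) / (2 theta), independent of x_0.
With theta = 9/5, sigma = 4/3:
  Var(X_t) = (4/3)^2 * (1 - exp(-2*9/5 t)) / (2 * 9/5) = 40/81 - 40*exp(-18*t/5)/81.
As t -> infinity, exp(-2*9/5 t) -> 0, so the stationary variance is sigma^2 / (2 theta) = 40/81.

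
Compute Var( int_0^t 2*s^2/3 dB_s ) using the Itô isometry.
Var = 4*t^5/45

The Itô integral of a deterministic integrand f(s) has mean 0 because each increment f(s) * (B_{s+ds} - B_s) has mean 0. By the Itô isometry:
  Var( int_0^t f(s) dB_s ) = E[ (int_0^t f(s) dB_s)^2 ] = int_0^t f(s)^2 ds.
Here f(s) = 2*s^2/3, so f(s)^2 = 4*s^4/9. Integrate:
  int_0^t (4*s^4/9) ds = 4*t^5/45.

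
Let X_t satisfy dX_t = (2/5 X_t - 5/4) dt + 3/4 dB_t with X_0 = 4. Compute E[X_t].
E[X_t] = 7*exp(2*t/5)/8 + 25/8

Taking expectations and using E[dB_t] = 0, the mean m(t) = E[X_t] satisfies the ODE m'(t) = a m(t) + b with m(0) = x_0. With a = 2/5, b = -5/4, x_0 = 4, the solution is
  m(t) = x_0 * exp(a t) + (b/a) * (exp(a t) - 1)
       = 4 * exp((2/5) t) + ((-5/4)/(2/5)) * (exp((2/5) t) - 1)
       = 7*exp(2*t/5)/8 + 25/8.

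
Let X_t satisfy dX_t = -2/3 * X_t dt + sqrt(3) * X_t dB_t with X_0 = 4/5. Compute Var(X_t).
Var(X_t) = (16*exp(3*t) - 16)*exp(-4*t/3)/25

For GBM dX = mu X dt + sigma X dB with X_0 = x_0, apply Itô to Y = log X: dY = (mu - sigma^2/2) dt + sigma dB, so Y_t = log(x_0) + (mu - sigma^2/2) t + sigma B_t and hence X_t = x_0 * exp((mu - sigma^2/2) t + sigma B_t).
With mu = -2/3, sigma = sqrt(3), x_0 = 4/5, this gives:
  X_t = 4/5 * exp((-13/6) * t + (sqrt(3)) * B_t).
Since sigma*B_t ~ Normal(0, sigma^2 t), E[exp(sigma*B_t)] = exp(sigma^2 t / 2); so E[X_t] = x_0 * exp((mu - sigma^2/2) t) * exp(sigma^2 t / 2) = x_0 * exp(mu t) = 4*exp(-2*t/3)/5.
Var(X_t) = E[X_t^2] - (E[X_t])^2 = x_0^2 * exp(2 mu t) * (exp(sigma^2 t) - 1) = (16*exp(3*t) - 16)*exp(-4*t/3)/25.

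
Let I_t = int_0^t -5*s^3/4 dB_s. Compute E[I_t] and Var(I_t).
E[I_t] = 0; Var(I_t) = 25*t^7/112

The Itô integral of a deterministic integrand f(s) has mean 0 because each increment f(s) * (B_{s+ds} - B_s) has mean 0. By the Itô isometry:
  Var( int_0^t f(s) dB_s ) = E[ (int_0^t f(s) dB_s)^2 ] = int_0^t f(s)^2 ds.
Here f(s) = -5*s^3/4, so f(s)^2 = 25*s^6/16. Integrate:
  int_0^t (25*s^6/16) ds = 25*t^7/112.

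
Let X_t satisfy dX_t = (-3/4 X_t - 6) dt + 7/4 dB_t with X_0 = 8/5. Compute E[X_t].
E[X_t] = -8 + 48*exp(-3*t/4)/5

Taking expectations and using E[dB_t] = 0, the mean m(t) = E[X_t] satisfies the ODE m'(t) = a m(t) + b with m(0) = x_0. With a = -3/4, b = -6, x_0 = 8/5, the solution is
  m(t) = x_0 * exp(a t) + (b/a) * (exp(a t) - 1)
       = (8/5) * exp((-3/4) t) + ((-6)/(-3/4)) * (exp((-3/4) t) - 1)
       = -8 + 48*exp(-3*t/4)/5.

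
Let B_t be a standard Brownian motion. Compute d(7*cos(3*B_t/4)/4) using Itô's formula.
d(7*cos(3*B_t/4)/4) = (-63*cos(3*B_t/4)/128) dt + (-21*sin(3*B_t/4)/16) dB_t

Itô's formula for f(B_t) gives d f(B_t) = f'(B_t) dB_t + (1/2) f''(B_t) dt. Compute derivatives of f(x) = 7*cos(3*x/4)/4:
  f'(x)  = -21*sin(3*x/4)/16
  f''(x) = -63*cos(3*x/4)/64
Substitute x = B_t and multiply the f'' term by 1/2:
  drift     = (1/2) * (-63*cos(3*x/4)/64) evaluated at B_t = -63*cos(3*B_t/4)/128
  diffusion = (-21*sin(3*x/4)/16) evaluated at B_t = -21*sin(3*B_t/4)/16
Therefore d(7*cos(3*B_t/4)/4) = (-63*cos(3*B_t/4)/128) dt + (-21*sin(3*B_t/4)/16) dB_t.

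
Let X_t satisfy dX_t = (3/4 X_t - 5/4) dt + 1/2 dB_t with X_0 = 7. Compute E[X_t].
E[X_t] = 16*exp(3*t/4)/3 + 5/3

Taking expectations and using E[dB_t] = 0, the mean m(t) = E[X_t] satisfies the ODE m'(t) = a m(t) + b with m(0) = x_0. With a = 3/4, b = -5/4, x_0 = 7, the solution is
  m(t) = x_0 * exp(a t) + (b/a) * (exp(a t) - 1)
       = 7 * exp((3/4) t) + ((-5/4)/(3/4)) * (exp((3/4) t) - 1)
       = 16*exp(3*t/4)/3 + 5/3.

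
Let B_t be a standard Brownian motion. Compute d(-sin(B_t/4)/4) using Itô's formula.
d(-sin(B_t/4)/4) = (sin(B_t/4)/128) dt + (-cos(B_t/4)/16) dB_t

Itô's formula for f(B_t) gives d f(B_t) = f'(B_t) dB_t + (1/2) f''(B_t) dt. Compute derivatives of f(x) = -sin(x/4)/4:
  f'(x)  = -cos(x/4)/16
  f''(x) = sin(x/4)/64
Substitute x = B_t and multiply the f'' term by 1/2:
  drift     = (1/2) * (sin(x/4)/64) evaluated at B_t = sin(B_t/4)/128
  diffusion = (-cos(x/4)/16) evaluated at B_t = -cos(B_t/4)/16
Therefore d(-sin(B_t/4)/4) = (sin(B_t/4)/128) dt + (-cos(B_t/4)/16) dB_t.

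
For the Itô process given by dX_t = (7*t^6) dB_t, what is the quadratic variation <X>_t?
<X>_t = 49*t^13/13

For an Itô process dX_t = a(t) dt + b(t) dB_t, the quadratic variation is <X>_t = int_0^t b(s)^2 ds (the drift term does not contribute). Here b(s) = 7*s^6, so
  b(s)^2 = 49*s^12.
Integrating from 0 to t:
  <X>_t = int_0^t (49*s^12) ds = 49*t^13/13.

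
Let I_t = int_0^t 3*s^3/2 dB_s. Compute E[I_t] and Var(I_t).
E[I_t] = 0; Var(I_t) = 9*t^7/28

The Itô integral of a deterministic integrand f(s) has mean 0 because each increment f(s) * (B_{s+ds} - B_s) has mean 0. By the Itô isometry:
  Var( int_0^t f(s) dB_s ) = E[ (int_0^t f(s) dB_s)^2 ] = int_0^t f(s)^2 ds.
Here f(s) = 3*s^3/2, so f(s)^2 = 9*s^6/4. Integrate:
  int_0^t (9*s^6/4) ds = 9*t^7/28.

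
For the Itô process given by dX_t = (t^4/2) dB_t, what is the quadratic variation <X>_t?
<X>_t = t^9/36

For an Itô process dX_t = a(t) dt + b(t) dB_t, the quadratic variation is <X>_t = int_0^t b(s)^2 ds (the drift term does not contribute). Here b(s) = s^4/2, so
  b(s)^2 = s^8/4.
Integrating from 0 to t:
  <X>_t = int_0^t (s^8/4) ds = t^9/36.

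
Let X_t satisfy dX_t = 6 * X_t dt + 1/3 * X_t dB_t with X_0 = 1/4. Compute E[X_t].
E[X_t] = exp(6*t)/4

For GBM dX = mu X dt + sigma X dB with X_0 = x_0, apply Itô to Y = log X: dY = (mu - sigma^2/2) dt + sigma dB, so Y_t = log(x_0) + (mu - sigma^2/2) t + sigma B_t and hence X_t = x_0 * exp((mu - sigma^2/2) t + sigma B_t).
With mu = 6, sigma = 1/3, x_0 = 1/4, this gives:
  X_t = 1/4 * exp((107/18) * t + (1/3) * B_t).
Since sigma*B_t ~ Normal(0, sigma^2 t), E[exp(sigma*B_t)] = exp(sigma^2 t / 2); so E[X_t] = x_0 * exp((mu - sigma^2/2) t) * exp(sigma^2 t / 2) = x_0 * exp(mu t) = exp(6*t)/4.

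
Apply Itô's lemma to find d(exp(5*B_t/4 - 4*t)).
d(exp(5*B_t/4 - 4*t)) = (-103*exp(5*B_t/4 - 4*t)/32) dt + (5*exp(5*B_t/4 - 4*t)/4) dB_t

Itô's formula for f(t, x): d f(t, B_t) = (f_t + (1/2) f_xx) dt + f_x dB_t. Compute partials of f(t, x) = exp(-4*t + 5*x/4):
  f_t(t,x)  = -4*exp(-4*t + 5*x/4)
  f_x(t,x)  = 5*exp(-4*t + 5*x/4)/4
  f_xx(t,x) = 25*exp(-4*t + 5*x/4)/16
Assemble drift = f_t + (1/2) f_xx = -103*exp(-4*t + 5*x/4)/32 and diffusion = f_x = 5*exp(-4*t + 5*x/4)/4. Substituting x = B_t:
  d(exp(5*B_t/4 - 4*t)) = (-103*exp(5*B_t/4 - 4*t)/32) dt + (5*exp(5*B_t/4 - 4*t)/4) dB_t.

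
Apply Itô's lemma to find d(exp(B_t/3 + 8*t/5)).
d(exp(B_t/3 + 8*t/5)) = (149*exp(B_t/3 + 8*t/5)/90) dt + (exp(B_t/3 + 8*t/5)/3) dB_t

Itô's formula for f(t, x): d f(t, B_t) = (f_t + (1/2) f_xx) dt + f_x dB_t. Compute partials of f(t, x) = exp(8*t/5 + x/3):
  f_t(t,x)  = 8*exp(8*t/5 + x/3)/5
  f_x(t,x)  = exp(8*t/5 + x/3)/3
  f_xx(t,x) = exp(8*t/5 + x/3)/9
Assemble drift = f_t + (1/2) f_xx = 149*exp(8*t/5 + x/3)/90 and diffusion = f_x = exp(8*t/5 + x/3)/3. Substituting x = B_t:
  d(exp(B_t/3 + 8*t/5)) = (149*exp(B_t/3 + 8*t/5)/90) dt + (exp(B_t/3 + 8*t/5)/3) dB_t.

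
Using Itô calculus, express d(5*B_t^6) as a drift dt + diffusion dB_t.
d(5*B_t^6) = (75*B_t^4) dt + (30*B_t^5) dB_t

Itô's formula for f(B_t) gives d f(B_t) = f'(B_t) dB_t + (1/2) f''(B_t) dt. Compute derivatives of f(x) = 5*x^6:
  f'(x)  = 30*x^5
  f''(x) = 150*x^4
Substitute x = B_t and multiply the f'' term by 1/2:
  drift     = (1/2) * (150*x^4) evaluated at B_t = 75*B_t^4
  diffusion = (30*x^5) evaluated at B_t = 30*B_t^5
Therefore d(5*B_t^6) = (75*B_t^4) dt + (30*B_t^5) dB_t.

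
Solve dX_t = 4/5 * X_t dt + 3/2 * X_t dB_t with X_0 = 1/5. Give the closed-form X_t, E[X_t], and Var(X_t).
X_t = 1/5 * exp((-13/40) t + (3/2) B_t); E[X_t] = exp(4*t/5)/5; Var(X_t) = (exp(9*t/4) - 1)*exp(8*t/5)/25

For GBM dX = mu X dt + sigma X dB with X_0 = x_0, apply Itô to Y = log X: dY = (mu - sigma^2/2) dt + sigma dB, so Y_t = log(x_0) + (mu - sigma^2/2) t + sigma B_t and hence X_t = x_0 * exp((mu - sigma^2/2) t + sigma B_t).
With mu = 4/5, sigma = 3/2, x_0 = 1/5, this gives:
  X_t = 1/5 * exp((-13/40) * t + (3/2) * B_t).
Since sigma*B_t ~ Normal(0, sigma^2 t), E[exp(sigma*B_t)] = exp(sigma^2 t / 2); so E[X_t] = x_0 * exp((mu - sigma^2/2) t) * exp(sigma^2 t / 2) = x_0 * exp(mu t) = exp(4*t/5)/5.
Var(X_t) = E[X_t^2] - (E[X_t])^2 = x_0^2 * exp(2 mu t) * (exp(sigma^2 t) - 1) = (exp(9*t/4) - 1)*exp(8*t/5)/25.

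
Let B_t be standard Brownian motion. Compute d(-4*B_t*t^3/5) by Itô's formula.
d(-4*B_t*t^3/5) = (-12*B_t*t^2/5) dt + (-4*t^3/5) dB_t

Itô's formula for f(t, x): d f(t, B_t) = (f_t + (1/2) f_xx) dt + f_x dB_t. Compute partials of f(t, x) = -4*t^3*x/5:
  f_t(t,x)  = -12*t^2*x/5
  f_x(t,x)  = -4*t^3/5
  f_xx(t,x) = 0
Assemble drift = f_t + (1/2) f_xx = -12*t^2*x/5 and diffusion = f_x = -4*t^3/5. Substituting x = B_t:
  d(-4*B_t*t^3/5) = (-12*B_t*t^2/5) dt + (-4*t^3/5) dB_t.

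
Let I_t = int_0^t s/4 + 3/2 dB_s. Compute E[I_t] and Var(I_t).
E[I_t] = 0; Var(I_t) = t*(t^2 + 18*t + 108)/48

The Itô integral of a deterministic integrand f(s) has mean 0 because each increment f(s) * (B_{s+ds} - B_s) has mean 0. By the Itô isometry:
  Var( int_0^t f(s) dB_s ) = E[ (int_0^t f(s) dB_s)^2 ] = int_0^t f(s)^2 ds.
Here f(s) = s/4 + 3/2, so f(s)^2 = (s + 6)^2/16. Integrate:
  int_0^t ((s + 6)^2/16) ds = t*(t^2 + 18*t + 108)/48.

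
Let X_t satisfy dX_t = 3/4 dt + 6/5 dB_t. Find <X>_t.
<X>_t = 36*t/25

For an Itô process dX_t = a(t) dt + b(t) dB_t, the quadratic variation is <X>_t = int_0^t b(s)^2 ds (the drift term does not contribute). Here b(s) = 6/5, so
  b(s)^2 = 36/25.
Integrating from 0 to t:
  <X>_t = int_0^t (36/25) ds = 36*t/25.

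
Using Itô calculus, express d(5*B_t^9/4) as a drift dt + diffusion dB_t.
d(5*B_t^9/4) = (45*B_t^7) dt + (45*B_t^8/4) dB_t

Itô's formula for f(B_t) gives d f(B_t) = f'(B_t) dB_t + (1/2) f''(B_t) dt. Compute derivatives of f(x) = 5*x^9/4:
  f'(x)  = 45*x^8/4
  f''(x) = 90*x^7
Substitute x = B_t and multiply the f'' term by 1/2:
  drift     = (1/2) * (90*x^7) evaluated at B_t = 45*B_t^7
  diffusion = (45*x^8/4) evaluated at B_t = 45*B_t^8/4
Therefore d(5*B_t^9/4) = (45*B_t^7) dt + (45*B_t^8/4) dB_t.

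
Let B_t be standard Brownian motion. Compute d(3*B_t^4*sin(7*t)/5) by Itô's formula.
d(3*B_t^4*sin(7*t)/5) = (3*B_t^2*(7*B_t^2*cos(7*t) + 6*sin(7*t))/5) dt + (12*B_t^3*sin(7*t)/5) dB_t

Itô's formula for f(t, x): d f(t, B_t) = (f_t + (1/2) f_xx) dt + f_x dB_t. Compute partials of f(t, x) = 3*x^4*sin(7*t)/5:
  f_t(t,x)  = 21*x^4*cos(7*t)/5
  f_x(t,x)  = 12*x^3*sin(7*t)/5
  f_xx(t,x) = 36*x^2*sin(7*t)/5
Assemble drift = f_t + (1/2) f_xx = 3*x^2*(7*x^2*cos(7*t) + 6*sin(7*t))/5 and diffusion = f_x = 12*x^3*sin(7*t)/5. Substituting x = B_t:
  d(3*B_t^4*sin(7*t)/5) = (3*B_t^2*(7*B_t^2*cos(7*t) + 6*sin(7*t))/5) dt + (12*B_t^3*sin(7*t)/5) dB_t.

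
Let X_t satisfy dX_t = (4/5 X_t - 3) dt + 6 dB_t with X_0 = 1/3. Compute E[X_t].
E[X_t] = 15/4 - 41*exp(4*t/5)/12

Taking expectations and using E[dB_t] = 0, the mean m(t) = E[X_t] satisfies the ODE m'(t) = a m(t) + b with m(0) = x_0. With a = 4/5, b = -3, x_0 = 1/3, the solution is
  m(t) = x_0 * exp(a t) + (b/a) * (exp(a t) - 1)
       = (1/3) * exp((4/5) t) + ((-3)/(4/5)) * (exp((4/5) t) - 1)
       = 15/4 - 41*exp(4*t/5)/12.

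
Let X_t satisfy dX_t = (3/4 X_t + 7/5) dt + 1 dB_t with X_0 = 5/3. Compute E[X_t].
E[X_t] = 53*exp(3*t/4)/15 - 28/15

Taking expectations and using E[dB_t] = 0, the mean m(t) = E[X_t] satisfies the ODE m'(t) = a m(t) + b with m(0) = x_0. With a = 3/4, b = 7/5, x_0 = 5/3, the solution is
  m(t) = x_0 * exp(a t) + (b/a) * (exp(a t) - 1)
       = (5/3) * exp((3/4) t) + ((7/5)/(3/4)) * (exp((3/4) t) - 1)
       = 53*exp(3*t/4)/15 - 28/15.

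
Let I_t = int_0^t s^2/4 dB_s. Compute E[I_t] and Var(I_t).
E[I_t] = 0; Var(I_t) = t^5/80

The Itô integral of a deterministic integrand f(s) has mean 0 because each increment f(s) * (B_{s+ds} - B_s) has mean 0. By the Itô isometry:
  Var( int_0^t f(s) dB_s ) = E[ (int_0^t f(s) dB_s)^2 ] = int_0^t f(s)^2 ds.
Here f(s) = s^2/4, so f(s)^2 = s^4/16. Integrate:
  int_0^t (s^4/16) ds = t^5/80.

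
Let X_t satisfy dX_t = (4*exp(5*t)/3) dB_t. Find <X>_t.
<X>_t = 8*exp(10*t)/45 - 8/45

For an Itô process dX_t = a(t) dt + b(t) dB_t, the quadratic variation is <X>_t = int_0^t b(s)^2 ds (the drift term does not contribute). Here b(s) = 4*exp(5*s)/3, so
  b(s)^2 = 16*exp(10*s)/9.
Integrating from 0 to t:
  <X>_t = int_0^t (16*exp(10*s)/9) ds = 8*exp(10*t)/45 - 8/45.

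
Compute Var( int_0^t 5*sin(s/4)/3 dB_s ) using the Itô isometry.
Var = 25*t/18 - 25*sin(t/2)/9

The Itô integral of a deterministic integrand f(s) has mean 0 because each increment f(s) * (B_{s+ds} - B_s) has mean 0. By the Itô isometry:
  Var( int_0^t f(s) dB_s ) = E[ (int_0^t f(s) dB_s)^2 ] = int_0^t f(s)^2 ds.
Here f(s) = 5*sin(s/4)/3, so f(s)^2 = 25*sin(s/4)^2/9. Integrate:
  int_0^t (25*sin(s/4)^2/9) ds = 25*t/18 - 25*sin(t/2)/9.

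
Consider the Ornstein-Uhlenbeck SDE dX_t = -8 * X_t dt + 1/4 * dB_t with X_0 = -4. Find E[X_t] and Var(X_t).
E[X_t] = -4*exp(-8*t); Var(X_t) = 1/256 - exp(-16*t)/256

The OU SDE dX = -theta X dt + sigma dB admits the integrating factor exp(theta t): d(exp(theta t) X_t) = sigma exp(theta t) dB_t. Integrating from 0 to t:
  X_t = x_0 * exp(-theta t) + sigma * int_0^t exp(-theta (t-s)) dB_s.
The Itô integral has mean 0 and (by the Itô isometry) variance sigma^2 * int_0^t exp(-2 theta (t - s)) ds = sigma^2 * (1 - exp(-2 theta t)) / (2 theta).
With theta = 8, sigma = 1/4, x_0 = -4:
  E[X_t] = -4 * exp(-8 t) = -4*exp(-8*t)
  Var(X_t) = (1/4)^2 * (1 - exp(-2*8 t)) / (2 * 8) = 1/256 - exp(-16*t)/256.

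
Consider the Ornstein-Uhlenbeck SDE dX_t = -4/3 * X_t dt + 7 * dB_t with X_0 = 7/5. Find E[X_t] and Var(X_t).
E[X_t] = 7*exp(-4*t/3)/5; Var(X_t) = 147/8 - 147*exp(-8*t/3)/8

The OU SDE dX = -theta X dt + sigma dB admits the integrating factor exp(theta t): d(exp(theta t) X_t) = sigma exp(theta t) dB_t. Integrating from 0 to t:
  X_t = x_0 * exp(-theta t) + sigma * int_0^t exp(-theta (t-s)) dB_s.
The Itô integral has mean 0 and (by the Itô isometry) variance sigma^2 * int_0^t exp(-2 theta (t - s)) ds = sigma^2 * (1 - exp(-2 theta t)) / (2 theta).
With theta = 4/3, sigma = 7, x_0 = 7/5:
  E[X_t] = 7/5 * exp(-4/3 t) = 7*exp(-4*t/3)/5
  Var(X_t) = (7)^2 * (1 - exp(-2*4/3 t)) / (2 * 4/3) = 147/8 - 147*exp(-8*t/3)/8.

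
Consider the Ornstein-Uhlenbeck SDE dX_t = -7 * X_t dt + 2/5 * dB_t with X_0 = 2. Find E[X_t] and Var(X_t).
E[X_t] = 2*exp(-7*t); Var(X_t) = 2/175 - 2*exp(-14*t)/175

The OU SDE dX = -theta X dt + sigma dB admits the integrating factor exp(theta t): d(exp(theta t) X_t) = sigma exp(theta t) dB_t. Integrating from 0 to t:
  X_t = x_0 * exp(-theta t) + sigma * int_0^t exp(-theta (t-s)) dB_s.
The Itô integral has mean 0 and (by the Itô isometry) variance sigma^2 * int_0^t exp(-2 theta (t - s)) ds = sigma^2 * (1 - exp(-2 theta t)) / (2 theta).
With theta = 7, sigma = 2/5, x_0 = 2:
  E[X_t] = 2 * exp(-7 t) = 2*exp(-7*t)
  Var(X_t) = (2/5)^2 * (1 - exp(-2*7 t)) / (2 * 7) = 2/175 - 2*exp(-14*t)/175.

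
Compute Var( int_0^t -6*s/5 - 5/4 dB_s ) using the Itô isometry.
Var = t*(192*t^2 + 600*t + 625)/400

The Itô integral of a deterministic integrand f(s) has mean 0 because each increment f(s) * (B_{s+ds} - B_s) has mean 0. By the Itô isometry:
  Var( int_0^t f(s) dB_s ) = E[ (int_0^t f(s) dB_s)^2 ] = int_0^t f(s)^2 ds.
Here f(s) = -6*s/5 - 5/4, so f(s)^2 = (24*s + 25)^2/400. Integrate:
  int_0^t ((24*s + 25)^2/400) ds = t*(192*t^2 + 600*t + 625)/400.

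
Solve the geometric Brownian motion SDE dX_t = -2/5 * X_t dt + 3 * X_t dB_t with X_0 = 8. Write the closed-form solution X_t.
X_t = 8 * exp((-49/10) * t + (3) * B_t)

For GBM dX = mu X dt + sigma X dB with X_0 = x_0, apply Itô to Y = log X: dY = (mu - sigma^2/2) dt + sigma dB, so Y_t = log(x_0) + (mu - sigma^2/2) t + sigma B_t and hence X_t = x_0 * exp((mu - sigma^2/2) t + sigma B_t).
With mu = -2/5, sigma = 3, x_0 = 8, this gives:
  X_t = 8 * exp((-49/10) * t + (3) * B_t).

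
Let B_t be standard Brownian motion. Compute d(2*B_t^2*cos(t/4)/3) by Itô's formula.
d(2*B_t^2*cos(t/4)/3) = (-B_t^2*sin(t/4)/6 + 2*cos(t/4)/3) dt + (4*B_t*cos(t/4)/3) dB_t

Itô's formula for f(t, x): d f(t, B_t) = (f_t + (1/2) f_xx) dt + f_x dB_t. Compute partials of f(t, x) = 2*x^2*cos(t/4)/3:
  f_t(t,x)  = -x^2*sin(t/4)/6
  f_x(t,x)  = 4*x*cos(t/4)/3
  f_xx(t,x) = 4*cos(t/4)/3
Assemble drift = f_t + (1/2) f_xx = -x^2*sin(t/4)/6 + 2*cos(t/4)/3 and diffusion = f_x = 4*x*cos(t/4)/3. Substituting x = B_t:
  d(2*B_t^2*cos(t/4)/3) = (-B_t^2*sin(t/4)/6 + 2*cos(t/4)/3) dt + (4*B_t*cos(t/4)/3) dB_t.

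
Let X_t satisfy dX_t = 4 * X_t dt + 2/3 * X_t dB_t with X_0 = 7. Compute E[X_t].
E[X_t] = 7*exp(4*t)

For GBM dX = mu X dt + sigma X dB with X_0 = x_0, apply Itô to Y = log X: dY = (mu - sigma^2/2) dt + sigma dB, so Y_t = log(x_0) + (mu - sigma^2/2) t + sigma B_t and hence X_t = x_0 * exp((mu - sigma^2/2) t + sigma B_t).
With mu = 4, sigma = 2/3, x_0 = 7, this gives:
  X_t = 7 * exp((34/9) * t + (2/3) * B_t).
Since sigma*B_t ~ Normal(0, sigma^2 t), E[exp(sigma*B_t)] = exp(sigma^2 t / 2); so E[X_t] = x_0 * exp((mu - sigma^2/2) t) * exp(sigma^2 t / 2) = x_0 * exp(mu t) = 7*exp(4*t).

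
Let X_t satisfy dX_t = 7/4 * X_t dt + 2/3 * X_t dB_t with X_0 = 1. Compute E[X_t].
E[X_t] = exp(7*t/4)

For GBM dX = mu X dt + sigma X dB with X_0 = x_0, apply Itô to Y = log X: dY = (mu - sigma^2/2) dt + sigma dB, so Y_t = log(x_0) + (mu - sigma^2/2) t + sigma B_t and hence X_t = x_0 * exp((mu - sigma^2/2) t + sigma B_t).
With mu = 7/4, sigma = 2/3, x_0 = 1, this gives:
  X_t = 1 * exp((55/36) * t + (2/3) * B_t).
Since sigma*B_t ~ Normal(0, sigma^2 t), E[exp(sigma*B_t)] = exp(sigma^2 t / 2); so E[X_t] = x_0 * exp((mu - sigma^2/2) t) * exp(sigma^2 t / 2) = x_0 * exp(mu t) = exp(7*t/4).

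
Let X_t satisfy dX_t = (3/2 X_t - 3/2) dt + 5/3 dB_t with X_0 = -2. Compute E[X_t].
E[X_t] = 1 - 3*exp(3*t/2)

Taking expectations and using E[dB_t] = 0, the mean m(t) = E[X_t] satisfies the ODE m'(t) = a m(t) + b with m(0) = x_0. With a = 3/2, b = -3/2, x_0 = -2, the solution is
  m(t) = x_0 * exp(a t) + (b/a) * (exp(a t) - 1)
       = (-2) * exp((3/2) t) + ((-3/2)/(3/2)) * (exp((3/2) t) - 1)
       = 1 - 3*exp(3*t/2).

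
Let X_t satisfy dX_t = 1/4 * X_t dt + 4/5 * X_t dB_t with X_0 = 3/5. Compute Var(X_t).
Var(X_t) = 9*(exp(16*t/25) - 1)*exp(t/2)/25

For GBM dX = mu X dt + sigma X dB with X_0 = x_0, apply Itô to Y = log X: dY = (mu - sigma^2/2) dt + sigma dB, so Y_t = log(x_0) + (mu - sigma^2/2) t + sigma B_t and hence X_t = x_0 * exp((mu - sigma^2/2) t + sigma B_t).
With mu = 1/4, sigma = 4/5, x_0 = 3/5, this gives:
  X_t = 3/5 * exp((-7/100) * t + (4/5) * B_t).
Since sigma*B_t ~ Normal(0, sigma^2 t), E[exp(sigma*B_t)] = exp(sigma^2 t / 2); so E[X_t] = x_0 * exp((mu - sigma^2/2) t) * exp(sigma^2 t / 2) = x_0 * exp(mu t) = 3*exp(t/4)/5.
Var(X_t) = E[X_t^2] - (E[X_t])^2 = x_0^2 * exp(2 mu t) * (exp(sigma^2 t) - 1) = 9*(exp(16*t/25) - 1)*exp(t/2)/25.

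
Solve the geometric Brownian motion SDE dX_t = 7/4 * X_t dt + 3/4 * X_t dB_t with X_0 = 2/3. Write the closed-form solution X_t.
X_t = 2/3 * exp((47/32) * t + (3/4) * B_t)

For GBM dX = mu X dt + sigma X dB with X_0 = x_0, apply Itô to Y = log X: dY = (mu - sigma^2/2) dt + sigma dB, so Y_t = log(x_0) + (mu - sigma^2/2) t + sigma B_t and hence X_t = x_0 * exp((mu - sigma^2/2) t + sigma B_t).
With mu = 7/4, sigma = 3/4, x_0 = 2/3, this gives:
  X_t = 2/3 * exp((47/32) * t + (3/4) * B_t).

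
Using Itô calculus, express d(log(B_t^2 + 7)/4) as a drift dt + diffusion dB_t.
d(log(B_t^2 + 7)/4) = ((7 - B_t^2)/(4*(B_t^2 + 7)^2)) dt + (B_t/(2*(B_t^2 + 7))) dB_t

Itô's formula for f(B_t) gives d f(B_t) = f'(B_t) dB_t + (1/2) f''(B_t) dt. Compute derivatives of f(x) = log(x^2 + 7)/4:
  f'(x)  = x/(2*(x^2 + 7))
  f''(x) = (7 - x^2)/(2*(x^2 + 7)^2)
Substitute x = B_t and multiply the f'' term by 1/2:
  drift     = (1/2) * ((7 - x^2)/(2*(x^2 + 7)^2)) evaluated at B_t = (7 - B_t^2)/(4*(B_t^2 + 7)^2)
  diffusion = (x/(2*(x^2 + 7))) evaluated at B_t = B_t/(2*(B_t^2 + 7))
Therefore d(log(B_t^2 + 7)/4) = ((7 - B_t^2)/(4*(B_t^2 + 7)^2)) dt + (B_t/(2*(B_t^2 + 7))) dB_t.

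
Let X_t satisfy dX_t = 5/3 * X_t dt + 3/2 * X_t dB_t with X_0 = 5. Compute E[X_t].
E[X_t] = 5*exp(5*t/3)

For GBM dX = mu X dt + sigma X dB with X_0 = x_0, apply Itô to Y = log X: dY = (mu - sigma^2/2) dt + sigma dB, so Y_t = log(x_0) + (mu - sigma^2/2) t + sigma B_t and hence X_t = x_0 * exp((mu - sigma^2/2) t + sigma B_t).
With mu = 5/3, sigma = 3/2, x_0 = 5, this gives:
  X_t = 5 * exp((13/24) * t + (3/2) * B_t).
Since sigma*B_t ~ Normal(0, sigma^2 t), E[exp(sigma*B_t)] = exp(sigma^2 t / 2); so E[X_t] = x_0 * exp((mu - sigma^2/2) t) * exp(sigma^2 t / 2) = x_0 * exp(mu t) = 5*exp(5*t/3).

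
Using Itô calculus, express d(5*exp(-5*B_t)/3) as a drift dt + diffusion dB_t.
d(5*exp(-5*B_t)/3) = (125*exp(-5*B_t)/6) dt + (-25*exp(-5*B_t)/3) dB_t

Itô's formula for f(B_t) gives d f(B_t) = f'(B_t) dB_t + (1/2) f''(B_t) dt. Compute derivatives of f(x) = 5*exp(-5*x)/3:
  f'(x)  = -25*exp(-5*x)/3
  f''(x) = 125*exp(-5*x)/3
Substitute x = B_t and multiply the f'' term by 1/2:
  drift     = (1/2) * (125*exp(-5*x)/3) evaluated at B_t = 125*exp(-5*B_t)/6
  diffusion = (-25*exp(-5*x)/3) evaluated at B_t = -25*exp(-5*B_t)/3
Therefore d(5*exp(-5*B_t)/3) = (125*exp(-5*B_t)/6) dt + (-25*exp(-5*B_t)/3) dB_t.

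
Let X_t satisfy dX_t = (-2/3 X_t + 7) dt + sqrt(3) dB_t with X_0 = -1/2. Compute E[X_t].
E[X_t] = 21/2 - 11*exp(-2*t/3)

Taking expectations and using E[dB_t] = 0, the mean m(t) = E[X_t] satisfies the ODE m'(t) = a m(t) + b with m(0) = x_0. With a = -2/3, b = 7, x_0 = -1/2, the solution is
  m(t) = x_0 * exp(a t) + (b/a) * (exp(a t) - 1)
       = (-1/2) * exp((-2/3) t) + (7/(-2/3)) * (exp((-2/3) t) - 1)
       = 21/2 - 11*exp(-2*t/3).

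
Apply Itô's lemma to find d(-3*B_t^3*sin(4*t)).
d(-3*B_t^3*sin(4*t)) = (-12*B_t^3*cos(4*t) - 9*B_t*sin(4*t)) dt + (-9*B_t^2*sin(4*t)) dB_t

Itô's formula for f(t, x): d f(t, B_t) = (f_t + (1/2) f_xx) dt + f_x dB_t. Compute partials of f(t, x) = -3*x^3*sin(4*t):
  f_t(t,x)  = -12*x^3*cos(4*t)
  f_x(t,x)  = -9*x^2*sin(4*t)
  f_xx(t,x) = -18*x*sin(4*t)
Assemble drift = f_t + (1/2) f_xx = -12*x^3*cos(4*t) - 9*x*sin(4*t) and diffusion = f_x = -9*x^2*sin(4*t). Substituting x = B_t:
  d(-3*B_t^3*sin(4*t)) = (-12*B_t^3*cos(4*t) - 9*B_t*sin(4*t)) dt + (-9*B_t^2*sin(4*t)) dB_t.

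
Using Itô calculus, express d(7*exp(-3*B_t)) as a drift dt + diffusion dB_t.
d(7*exp(-3*B_t)) = (63*exp(-3*B_t)/2) dt + (-21*exp(-3*B_t)) dB_t

Itô's formula for f(B_t) gives d f(B_t) = f'(B_t) dB_t + (1/2) f''(B_t) dt. Compute derivatives of f(x) = 7*exp(-3*x):
  f'(x)  = -21*exp(-3*x)
  f''(x) = 63*exp(-3*x)
Substitute x = B_t and multiply the f'' term by 1/2:
  drift     = (1/2) * (63*exp(-3*x)) evaluated at B_t = 63*exp(-3*B_t)/2
  diffusion = (-21*exp(-3*x)) evaluated at B_t = -21*exp(-3*B_t)
Therefore d(7*exp(-3*B_t)) = (63*exp(-3*B_t)/2) dt + (-21*exp(-3*B_t)) dB_t.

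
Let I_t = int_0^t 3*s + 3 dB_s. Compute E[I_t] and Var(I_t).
E[I_t] = 0; Var(I_t) = 3*t*(t^2 + 3*t + 3)

The Itô integral of a deterministic integrand f(s) has mean 0 because each increment f(s) * (B_{s+ds} - B_s) has mean 0. By the Itô isometry:
  Var( int_0^t f(s) dB_s ) = E[ (int_0^t f(s) dB_s)^2 ] = int_0^t f(s)^2 ds.
Here f(s) = 3*s + 3, so f(s)^2 = 9*(s + 1)^2. Integrate:
  int_0^t (9*(s + 1)^2) ds = 3*t*(t^2 + 3*t + 3).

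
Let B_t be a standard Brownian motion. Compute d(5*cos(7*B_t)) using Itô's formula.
d(5*cos(7*B_t)) = (-245*cos(7*B_t)/2) dt + (-35*sin(7*B_t)) dB_t

Itô's formula for f(B_t) gives d f(B_t) = f'(B_t) dB_t + (1/2) f''(B_t) dt. Compute derivatives of f(x) = 5*cos(7*x):
  f'(x)  = -35*sin(7*x)
  f''(x) = -245*cos(7*x)
Substitute x = B_t and multiply the f'' term by 1/2:
  drift     = (1/2) * (-245*cos(7*x)) evaluated at B_t = -245*cos(7*B_t)/2
  diffusion = (-35*sin(7*x)) evaluated at B_t = -35*sin(7*B_t)
Therefore d(5*cos(7*B_t)) = (-245*cos(7*B_t)/2) dt + (-35*sin(7*B_t)) dB_t.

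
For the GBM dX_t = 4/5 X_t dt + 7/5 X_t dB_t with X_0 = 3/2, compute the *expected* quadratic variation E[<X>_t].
E[<X>_t] = 441*exp(89*t/25)/356 - 441/356

<X>_t = int_0^t ((7/5) * X_s)^2 ds. Taking expectation inside the integral: E[<X>_t] = (7/5)^2 * int_0^t E[X_s^2] ds. For GBM, E[X_s^2] = x_0^2 * exp((2 mu + sigma^2) s). Integrating:
  E[<X>_t] = (7/5)^2 * (3/2)^2 * (exp((2*(4/5) + (7/5)^2) t) - 1) / (2*(4/5) + (7/5)^2)
           = (7/5)^2 * (3/2)^2 * (exp((89/25) t) - 1) / (89/25) = 441*exp(89*t/25)/356 - 441/356.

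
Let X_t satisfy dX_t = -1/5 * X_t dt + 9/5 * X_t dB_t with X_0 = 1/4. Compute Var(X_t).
Var(X_t) = (exp(81*t/25) - 1)*exp(-2*t/5)/16

For GBM dX = mu X dt + sigma X dB with X_0 = x_0, apply Itô to Y = log X: dY = (mu - sigma^2/2) dt + sigma dB, so Y_t = log(x_0) + (mu - sigma^2/2) t + sigma B_t and hence X_t = x_0 * exp((mu - sigma^2/2) t + sigma B_t).
With mu = -1/5, sigma = 9/5, x_0 = 1/4, this gives:
  X_t = 1/4 * exp((-91/50) * t + (9/5) * B_t).
Since sigma*B_t ~ Normal(0, sigma^2 t), E[exp(sigma*B_t)] = exp(sigma^2 t / 2); so E[X_t] = x_0 * exp((mu - sigma^2/2) t) * exp(sigma^2 t / 2) = x_0 * exp(mu t) = exp(-t/5)/4.
Var(X_t) = E[X_t^2] - (E[X_t])^2 = x_0^2 * exp(2 mu t) * (exp(sigma^2 t) - 1) = (exp(81*t/25) - 1)*exp(-2*t/5)/16.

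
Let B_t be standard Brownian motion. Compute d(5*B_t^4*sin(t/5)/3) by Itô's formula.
d(5*B_t^4*sin(t/5)/3) = (B_t^2*(B_t^2*cos(t/5) + 30*sin(t/5))/3) dt + (20*B_t^3*sin(t/5)/3) dB_t

Itô's formula for f(t, x): d f(t, B_t) = (f_t + (1/2) f_xx) dt + f_x dB_t. Compute partials of f(t, x) = 5*x^4*sin(t/5)/3:
  f_t(t,x)  = x^4*cos(t/5)/3
  f_x(t,x)  = 20*x^3*sin(t/5)/3
  f_xx(t,x) = 20*x^2*sin(t/5)
Assemble drift = f_t + (1/2) f_xx = x^2*(x^2*cos(t/5) + 30*sin(t/5))/3 and diffusion = f_x = 20*x^3*sin(t/5)/3. Substituting x = B_t:
  d(5*B_t^4*sin(t/5)/3) = (B_t^2*(B_t^2*cos(t/5) + 30*sin(t/5))/3) dt + (20*B_t^3*sin(t/5)/3) dB_t.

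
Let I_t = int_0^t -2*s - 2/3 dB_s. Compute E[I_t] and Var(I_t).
E[I_t] = 0; Var(I_t) = 4*t*(3*t^2 + 3*t + 1)/9

The Itô integral of a deterministic integrand f(s) has mean 0 because each increment f(s) * (B_{s+ds} - B_s) has mean 0. By the Itô isometry:
  Var( int_0^t f(s) dB_s ) = E[ (int_0^t f(s) dB_s)^2 ] = int_0^t f(s)^2 ds.
Here f(s) = -2*s - 2/3, so f(s)^2 = 4*(3*s + 1)^2/9. Integrate:
  int_0^t (4*(3*s + 1)^2/9) ds = 4*t*(3*t^2 + 3*t + 1)/9.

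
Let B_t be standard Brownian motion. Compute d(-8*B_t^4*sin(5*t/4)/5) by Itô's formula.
d(-8*B_t^4*sin(5*t/4)/5) = (-2*B_t^2*(B_t^2*cos(5*t/4) + 24*sin(5*t/4)/5)) dt + (-32*B_t^3*sin(5*t/4)/5) dB_t

Itô's formula for f(t, x): d f(t, B_t) = (f_t + (1/2) f_xx) dt + f_x dB_t. Compute partials of f(t, x) = -8*x^4*sin(5*t/4)/5:
  f_t(t,x)  = -2*x^4*cos(5*t/4)
  f_x(t,x)  = -32*x^3*sin(5*t/4)/5
  f_xx(t,x) = -96*x^2*sin(5*t/4)/5
Assemble drift = f_t + (1/2) f_xx = -2*x^2*(x^2*cos(5*t/4) + 24*sin(5*t/4)/5) and diffusion = f_x = -32*x^3*sin(5*t/4)/5. Substituting x = B_t:
  d(-8*B_t^4*sin(5*t/4)/5) = (-2*B_t^2*(B_t^2*cos(5*t/4) + 24*sin(5*t/4)/5)) dt + (-32*B_t^3*sin(5*t/4)/5) dB_t.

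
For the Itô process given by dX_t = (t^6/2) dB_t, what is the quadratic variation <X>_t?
<X>_t = t^13/52

For an Itô process dX_t = a(t) dt + b(t) dB_t, the quadratic variation is <X>_t = int_0^t b(s)^2 ds (the drift term does not contribute). Here b(s) = s^6/2, so
  b(s)^2 = s^12/4.
Integrating from 0 to t:
  <X>_t = int_0^t (s^12/4) ds = t^13/52.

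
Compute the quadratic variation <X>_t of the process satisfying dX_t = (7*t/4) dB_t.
<X>_t = 49*t^3/48

For an Itô process dX_t = a(t) dt + b(t) dB_t, the quadratic variation is <X>_t = int_0^t b(s)^2 ds (the drift term does not contribute). Here b(s) = 7*s/4, so
  b(s)^2 = 49*s^2/16.
Integrating from 0 to t:
  <X>_t = int_0^t (49*s^2/16) ds = 49*t^3/48.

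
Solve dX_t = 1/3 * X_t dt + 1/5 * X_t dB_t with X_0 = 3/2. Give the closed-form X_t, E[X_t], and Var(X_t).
X_t = 3/2 * exp((47/150) t + (1/5) B_t); E[X_t] = 3*exp(t/3)/2; Var(X_t) = 9*(exp(t/25) - 1)*exp(2*t/3)/4

For GBM dX = mu X dt + sigma X dB with X_0 = x_0, apply Itô to Y = log X: dY = (mu - sigma^2/2) dt + sigma dB, so Y_t = log(x_0) + (mu - sigma^2/2) t + sigma B_t and hence X_t = x_0 * exp((mu - sigma^2/2) t + sigma B_t).
With mu = 1/3, sigma = 1/5, x_0 = 3/2, this gives:
  X_t = 3/2 * exp((47/150) * t + (1/5) * B_t).
Since sigma*B_t ~ Normal(0, sigma^2 t), E[exp(sigma*B_t)] = exp(sigma^2 t / 2); so E[X_t] = x_0 * exp((mu - sigma^2/2) t) * exp(sigma^2 t / 2) = x_0 * exp(mu t) = 3*exp(t/3)/2.
Var(X_t) = E[X_t^2] - (E[X_t])^2 = x_0^2 * exp(2 mu t) * (exp(sigma^2 t) - 1) = 9*(exp(t/25) - 1)*exp(2*t/3)/4.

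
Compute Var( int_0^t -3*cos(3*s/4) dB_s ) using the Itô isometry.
Var = 9*t/2 + 3*sin(3*t/2)

The Itô integral of a deterministic integrand f(s) has mean 0 because each increment f(s) * (B_{s+ds} - B_s) has mean 0. By the Itô isometry:
  Var( int_0^t f(s) dB_s ) = E[ (int_0^t f(s) dB_s)^2 ] = int_0^t f(s)^2 ds.
Here f(s) = -3*cos(3*s/4), so f(s)^2 = 9*cos(3*s/4)^2. Integrate:
  int_0^t (9*cos(3*s/4)^2) ds = 9*t/2 + 3*sin(3*t/2).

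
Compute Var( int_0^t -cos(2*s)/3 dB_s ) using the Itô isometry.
Var = t/18 + sin(4*t)/72

The Itô integral of a deterministic integrand f(s) has mean 0 because each increment f(s) * (B_{s+ds} - B_s) has mean 0. By the Itô isometry:
  Var( int_0^t f(s) dB_s ) = E[ (int_0^t f(s) dB_s)^2 ] = int_0^t f(s)^2 ds.
Here f(s) = -cos(2*s)/3, so f(s)^2 = cos(2*s)^2/9. Integrate:
  int_0^t (cos(2*s)^2/9) ds = t/18 + sin(4*t)/72.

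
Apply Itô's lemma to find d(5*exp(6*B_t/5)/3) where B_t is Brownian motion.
d(5*exp(6*B_t/5)/3) = (6*exp(6*B_t/5)/5) dt + (2*exp(6*B_t/5)) dB_t

Itô's formula for f(B_t) gives d f(B_t) = f'(B_t) dB_t + (1/2) f''(B_t) dt. Compute derivatives of f(x) = 5*exp(6*x/5)/3:
  f'(x)  = 2*exp(6*x/5)
  f''(x) = 12*exp(6*x/5)/5
Substitute x = B_t and multiply the f'' term by 1/2:
  drift     = (1/2) * (12*exp(6*x/5)/5) evaluated at B_t = 6*exp(6*B_t/5)/5
  diffusion = (2*exp(6*x/5)) evaluated at B_t = 2*exp(6*B_t/5)
Therefore d(5*exp(6*B_t/5)/3) = (6*exp(6*B_t/5)/5) dt + (2*exp(6*B_t/5)) dB_t.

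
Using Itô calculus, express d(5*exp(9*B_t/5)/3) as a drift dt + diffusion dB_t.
d(5*exp(9*B_t/5)/3) = (27*exp(9*B_t/5)/10) dt + (3*exp(9*B_t/5)) dB_t

Itô's formula for f(B_t) gives d f(B_t) = f'(B_t) dB_t + (1/2) f''(B_t) dt. Compute derivatives of f(x) = 5*exp(9*x/5)/3:
  f'(x)  = 3*exp(9*x/5)
  f''(x) = 27*exp(9*x/5)/5
Substitute x = B_t and multiply the f'' term by 1/2:
  drift     = (1/2) * (27*exp(9*x/5)/5) evaluated at B_t = 27*exp(9*B_t/5)/10
  diffusion = (3*exp(9*x/5)) evaluated at B_t = 3*exp(9*B_t/5)
Therefore d(5*exp(9*B_t/5)/3) = (27*exp(9*B_t/5)/10) dt + (3*exp(9*B_t/5)) dB_t.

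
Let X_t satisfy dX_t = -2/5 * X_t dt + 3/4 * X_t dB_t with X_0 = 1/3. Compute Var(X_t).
Var(X_t) = (exp(9*t/16) - 1)*exp(-4*t/5)/9

For GBM dX = mu X dt + sigma X dB with X_0 = x_0, apply Itô to Y = log X: dY = (mu - sigma^2/2) dt + sigma dB, so Y_t = log(x_0) + (mu - sigma^2/2) t + sigma B_t and hence X_t = x_0 * exp((mu - sigma^2/2) t + sigma B_t).
With mu = -2/5, sigma = 3/4, x_0 = 1/3, this gives:
  X_t = 1/3 * exp((-109/160) * t + (3/4) * B_t).
Since sigma*B_t ~ Normal(0, sigma^2 t), E[exp(sigma*B_t)] = exp(sigma^2 t / 2); so E[X_t] = x_0 * exp((mu - sigma^2/2) t) * exp(sigma^2 t / 2) = x_0 * exp(mu t) = exp(-2*t/5)/3.
Var(X_t) = E[X_t^2] - (E[X_t])^2 = x_0^2 * exp(2 mu t) * (exp(sigma^2 t) - 1) = (exp(9*t/16) - 1)*exp(-4*t/5)/9.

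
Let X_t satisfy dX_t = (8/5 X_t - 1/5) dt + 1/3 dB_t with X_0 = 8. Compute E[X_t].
E[X_t] = 63*exp(8*t/5)/8 + 1/8

Taking expectations and using E[dB_t] = 0, the mean m(t) = E[X_t] satisfies the ODE m'(t) = a m(t) + b with m(0) = x_0. With a = 8/5, b = -1/5, x_0 = 8, the solution is
  m(t) = x_0 * exp(a t) + (b/a) * (exp(a t) - 1)
       = 8 * exp((8/5) t) + ((-1/5)/(8/5)) * (exp((8/5) t) - 1)
       = 63*exp(8*t/5)/8 + 1/8.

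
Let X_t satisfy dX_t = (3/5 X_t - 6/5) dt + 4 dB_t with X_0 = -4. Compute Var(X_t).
Var(X_t) = 40*exp(6*t/5)/3 - 40/3

The variance V(t) = Var(X_t) satisfies V'(t) = 2 a V(t) + c^2 with V(0) = 0 (drift coefficient is linear in X, diffusion is constant). With a = 3/5, c = 4, the solution is
  V(t) = (c^2 / (2 a)) * (exp(2 a t) - 1)
       = (4^2 / (2*(3/5))) * (exp((6/5) t) - 1)
       = 40*exp(6*t/5)/3 - 40/3.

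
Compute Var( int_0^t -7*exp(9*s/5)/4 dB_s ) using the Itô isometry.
Var = 245*exp(18*t/5)/288 - 245/288

The Itô integral of a deterministic integrand f(s) has mean 0 because each increment f(s) * (B_{s+ds} - B_s) has mean 0. By the Itô isometry:
  Var( int_0^t f(s) dB_s ) = E[ (int_0^t f(s) dB_s)^2 ] = int_0^t f(s)^2 ds.
Here f(s) = -7*exp(9*s/5)/4, so f(s)^2 = 49*exp(18*s/5)/16. Integrate:
  int_0^t (49*exp(18*s/5)/16) ds = 245*exp(18*t/5)/288 - 245/288.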